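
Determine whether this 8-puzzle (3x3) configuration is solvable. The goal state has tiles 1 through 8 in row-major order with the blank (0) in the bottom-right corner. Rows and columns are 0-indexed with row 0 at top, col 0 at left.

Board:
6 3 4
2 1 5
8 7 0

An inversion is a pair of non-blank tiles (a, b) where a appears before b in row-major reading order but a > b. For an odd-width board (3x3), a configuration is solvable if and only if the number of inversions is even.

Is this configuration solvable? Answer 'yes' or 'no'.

Inversions (pairs i<j in row-major order where tile[i] > tile[j] > 0): 11
11 is odd, so the puzzle is not solvable.

Answer: no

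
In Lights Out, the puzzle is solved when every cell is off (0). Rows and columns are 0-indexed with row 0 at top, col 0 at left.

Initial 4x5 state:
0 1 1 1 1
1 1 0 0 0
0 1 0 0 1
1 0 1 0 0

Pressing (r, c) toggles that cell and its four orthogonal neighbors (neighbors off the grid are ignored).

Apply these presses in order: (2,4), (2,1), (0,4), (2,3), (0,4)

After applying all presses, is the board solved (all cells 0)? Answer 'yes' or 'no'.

After press 1 at (2,4):
0 1 1 1 1
1 1 0 0 1
0 1 0 1 0
1 0 1 0 1

After press 2 at (2,1):
0 1 1 1 1
1 0 0 0 1
1 0 1 1 0
1 1 1 0 1

After press 3 at (0,4):
0 1 1 0 0
1 0 0 0 0
1 0 1 1 0
1 1 1 0 1

After press 4 at (2,3):
0 1 1 0 0
1 0 0 1 0
1 0 0 0 1
1 1 1 1 1

After press 5 at (0,4):
0 1 1 1 1
1 0 0 1 1
1 0 0 0 1
1 1 1 1 1

Lights still on: 14

Answer: no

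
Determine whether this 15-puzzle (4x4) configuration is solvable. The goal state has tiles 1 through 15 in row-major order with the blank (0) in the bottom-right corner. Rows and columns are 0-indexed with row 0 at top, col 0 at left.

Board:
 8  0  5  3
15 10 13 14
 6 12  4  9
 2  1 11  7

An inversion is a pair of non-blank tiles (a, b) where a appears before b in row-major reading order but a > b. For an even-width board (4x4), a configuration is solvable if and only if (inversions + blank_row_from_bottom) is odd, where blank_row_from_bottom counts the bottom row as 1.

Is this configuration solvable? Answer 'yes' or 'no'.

Inversions: 62
Blank is in row 0 (0-indexed from top), which is row 4 counting from the bottom (bottom = 1).
62 + 4 = 66, which is even, so the puzzle is not solvable.

Answer: no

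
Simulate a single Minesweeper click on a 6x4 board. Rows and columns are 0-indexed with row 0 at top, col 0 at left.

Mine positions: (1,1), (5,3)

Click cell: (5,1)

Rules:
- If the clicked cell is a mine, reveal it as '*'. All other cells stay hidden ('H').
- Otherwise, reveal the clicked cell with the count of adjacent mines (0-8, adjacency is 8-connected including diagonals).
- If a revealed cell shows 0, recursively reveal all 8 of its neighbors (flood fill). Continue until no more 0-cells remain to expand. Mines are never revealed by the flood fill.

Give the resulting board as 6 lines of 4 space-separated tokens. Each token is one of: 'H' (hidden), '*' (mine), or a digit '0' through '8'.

H H 1 0
H H 1 0
1 1 1 0
0 0 0 0
0 0 1 1
0 0 1 H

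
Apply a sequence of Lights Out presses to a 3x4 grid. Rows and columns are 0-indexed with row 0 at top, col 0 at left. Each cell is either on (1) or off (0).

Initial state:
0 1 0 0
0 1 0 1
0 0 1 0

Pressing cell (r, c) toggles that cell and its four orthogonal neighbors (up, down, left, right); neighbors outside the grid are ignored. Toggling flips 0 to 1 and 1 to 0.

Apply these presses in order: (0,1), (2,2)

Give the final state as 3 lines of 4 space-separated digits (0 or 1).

Answer: 1 0 1 0
0 0 1 1
0 1 0 1

Derivation:
After press 1 at (0,1):
1 0 1 0
0 0 0 1
0 0 1 0

After press 2 at (2,2):
1 0 1 0
0 0 1 1
0 1 0 1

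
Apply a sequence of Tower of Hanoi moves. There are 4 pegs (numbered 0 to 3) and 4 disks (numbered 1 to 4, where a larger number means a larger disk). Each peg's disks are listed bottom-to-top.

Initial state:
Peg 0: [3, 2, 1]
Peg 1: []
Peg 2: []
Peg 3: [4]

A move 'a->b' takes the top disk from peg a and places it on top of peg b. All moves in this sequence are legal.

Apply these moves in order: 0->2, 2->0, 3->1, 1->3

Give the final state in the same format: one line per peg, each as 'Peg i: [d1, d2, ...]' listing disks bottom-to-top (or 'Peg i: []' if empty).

Answer: Peg 0: [3, 2, 1]
Peg 1: []
Peg 2: []
Peg 3: [4]

Derivation:
After move 1 (0->2):
Peg 0: [3, 2]
Peg 1: []
Peg 2: [1]
Peg 3: [4]

After move 2 (2->0):
Peg 0: [3, 2, 1]
Peg 1: []
Peg 2: []
Peg 3: [4]

After move 3 (3->1):
Peg 0: [3, 2, 1]
Peg 1: [4]
Peg 2: []
Peg 3: []

After move 4 (1->3):
Peg 0: [3, 2, 1]
Peg 1: []
Peg 2: []
Peg 3: [4]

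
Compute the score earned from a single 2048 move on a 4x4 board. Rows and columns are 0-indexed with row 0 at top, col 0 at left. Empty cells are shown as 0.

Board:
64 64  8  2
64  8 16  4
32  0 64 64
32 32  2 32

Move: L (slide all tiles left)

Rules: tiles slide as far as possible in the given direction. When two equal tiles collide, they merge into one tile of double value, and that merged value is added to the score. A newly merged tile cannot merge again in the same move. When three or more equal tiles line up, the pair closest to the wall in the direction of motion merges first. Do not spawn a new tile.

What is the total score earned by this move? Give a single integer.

Slide left:
row 0: [64, 64, 8, 2] -> [128, 8, 2, 0]  score +128 (running 128)
row 1: [64, 8, 16, 4] -> [64, 8, 16, 4]  score +0 (running 128)
row 2: [32, 0, 64, 64] -> [32, 128, 0, 0]  score +128 (running 256)
row 3: [32, 32, 2, 32] -> [64, 2, 32, 0]  score +64 (running 320)
Board after move:
128   8   2   0
 64   8  16   4
 32 128   0   0
 64   2  32   0

Answer: 320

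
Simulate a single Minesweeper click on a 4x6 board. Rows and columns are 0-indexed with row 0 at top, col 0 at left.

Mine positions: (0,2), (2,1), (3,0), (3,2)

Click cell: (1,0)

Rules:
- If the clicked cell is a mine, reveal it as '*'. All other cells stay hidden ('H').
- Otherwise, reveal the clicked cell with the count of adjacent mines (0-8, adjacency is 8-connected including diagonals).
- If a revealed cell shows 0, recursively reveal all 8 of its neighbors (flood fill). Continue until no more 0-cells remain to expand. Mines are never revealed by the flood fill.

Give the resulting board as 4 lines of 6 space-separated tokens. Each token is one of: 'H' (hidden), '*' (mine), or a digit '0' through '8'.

H H H H H H
1 H H H H H
H H H H H H
H H H H H H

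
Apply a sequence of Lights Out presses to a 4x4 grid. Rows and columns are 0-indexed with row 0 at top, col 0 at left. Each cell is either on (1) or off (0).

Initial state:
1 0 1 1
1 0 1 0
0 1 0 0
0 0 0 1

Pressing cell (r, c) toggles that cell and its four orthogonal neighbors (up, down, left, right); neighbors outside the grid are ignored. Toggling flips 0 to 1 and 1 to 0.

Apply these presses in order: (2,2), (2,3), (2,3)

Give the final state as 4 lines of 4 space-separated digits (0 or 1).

Answer: 1 0 1 1
1 0 0 0
0 0 1 1
0 0 1 1

Derivation:
After press 1 at (2,2):
1 0 1 1
1 0 0 0
0 0 1 1
0 0 1 1

After press 2 at (2,3):
1 0 1 1
1 0 0 1
0 0 0 0
0 0 1 0

After press 3 at (2,3):
1 0 1 1
1 0 0 0
0 0 1 1
0 0 1 1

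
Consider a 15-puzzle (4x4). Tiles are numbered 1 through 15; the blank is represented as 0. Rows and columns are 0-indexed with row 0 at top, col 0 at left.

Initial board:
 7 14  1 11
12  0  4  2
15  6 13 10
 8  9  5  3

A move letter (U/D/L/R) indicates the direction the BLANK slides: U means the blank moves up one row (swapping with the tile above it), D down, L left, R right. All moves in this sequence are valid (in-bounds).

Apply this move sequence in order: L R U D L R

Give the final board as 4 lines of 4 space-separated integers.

Answer:  7 14  1 11
12  0  4  2
15  6 13 10
 8  9  5  3

Derivation:
After move 1 (L):
 7 14  1 11
 0 12  4  2
15  6 13 10
 8  9  5  3

After move 2 (R):
 7 14  1 11
12  0  4  2
15  6 13 10
 8  9  5  3

After move 3 (U):
 7  0  1 11
12 14  4  2
15  6 13 10
 8  9  5  3

After move 4 (D):
 7 14  1 11
12  0  4  2
15  6 13 10
 8  9  5  3

After move 5 (L):
 7 14  1 11
 0 12  4  2
15  6 13 10
 8  9  5  3

After move 6 (R):
 7 14  1 11
12  0  4  2
15  6 13 10
 8  9  5  3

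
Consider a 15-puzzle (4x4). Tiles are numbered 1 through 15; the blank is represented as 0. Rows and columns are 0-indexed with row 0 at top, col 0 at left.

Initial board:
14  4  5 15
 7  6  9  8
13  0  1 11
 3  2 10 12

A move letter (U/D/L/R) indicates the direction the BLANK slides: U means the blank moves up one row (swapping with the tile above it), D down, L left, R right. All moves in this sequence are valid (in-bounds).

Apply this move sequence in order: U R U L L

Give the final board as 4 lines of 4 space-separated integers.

Answer:  0 14  4 15
 7  9  5  8
13  6  1 11
 3  2 10 12

Derivation:
After move 1 (U):
14  4  5 15
 7  0  9  8
13  6  1 11
 3  2 10 12

After move 2 (R):
14  4  5 15
 7  9  0  8
13  6  1 11
 3  2 10 12

After move 3 (U):
14  4  0 15
 7  9  5  8
13  6  1 11
 3  2 10 12

After move 4 (L):
14  0  4 15
 7  9  5  8
13  6  1 11
 3  2 10 12

After move 5 (L):
 0 14  4 15
 7  9  5  8
13  6  1 11
 3  2 10 12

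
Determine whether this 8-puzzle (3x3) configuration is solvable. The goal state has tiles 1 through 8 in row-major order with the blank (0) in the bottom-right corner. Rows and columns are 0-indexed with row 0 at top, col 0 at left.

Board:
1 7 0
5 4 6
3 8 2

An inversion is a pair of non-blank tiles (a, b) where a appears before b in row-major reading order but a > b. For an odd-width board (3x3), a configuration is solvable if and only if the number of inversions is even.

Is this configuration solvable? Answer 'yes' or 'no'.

Answer: yes

Derivation:
Inversions (pairs i<j in row-major order where tile[i] > tile[j] > 0): 14
14 is even, so the puzzle is solvable.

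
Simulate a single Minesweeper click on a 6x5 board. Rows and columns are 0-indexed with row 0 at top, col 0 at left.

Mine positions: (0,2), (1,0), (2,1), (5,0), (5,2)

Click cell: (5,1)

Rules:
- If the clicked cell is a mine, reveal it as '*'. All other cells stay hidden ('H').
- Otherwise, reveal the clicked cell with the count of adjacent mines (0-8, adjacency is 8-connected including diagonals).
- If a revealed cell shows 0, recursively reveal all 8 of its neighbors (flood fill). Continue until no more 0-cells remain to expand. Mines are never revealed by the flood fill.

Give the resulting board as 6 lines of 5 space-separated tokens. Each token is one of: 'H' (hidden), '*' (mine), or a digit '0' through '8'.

H H H H H
H H H H H
H H H H H
H H H H H
H H H H H
H 2 H H H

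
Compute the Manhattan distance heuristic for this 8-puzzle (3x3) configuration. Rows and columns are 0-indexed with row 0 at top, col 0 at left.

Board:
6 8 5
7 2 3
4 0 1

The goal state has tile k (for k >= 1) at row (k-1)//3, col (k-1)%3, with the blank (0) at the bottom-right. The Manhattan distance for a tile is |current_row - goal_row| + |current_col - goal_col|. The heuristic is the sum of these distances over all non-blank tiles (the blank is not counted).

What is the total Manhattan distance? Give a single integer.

Tile 6: (0,0)->(1,2) = 3
Tile 8: (0,1)->(2,1) = 2
Tile 5: (0,2)->(1,1) = 2
Tile 7: (1,0)->(2,0) = 1
Tile 2: (1,1)->(0,1) = 1
Tile 3: (1,2)->(0,2) = 1
Tile 4: (2,0)->(1,0) = 1
Tile 1: (2,2)->(0,0) = 4
Sum: 3 + 2 + 2 + 1 + 1 + 1 + 1 + 4 = 15

Answer: 15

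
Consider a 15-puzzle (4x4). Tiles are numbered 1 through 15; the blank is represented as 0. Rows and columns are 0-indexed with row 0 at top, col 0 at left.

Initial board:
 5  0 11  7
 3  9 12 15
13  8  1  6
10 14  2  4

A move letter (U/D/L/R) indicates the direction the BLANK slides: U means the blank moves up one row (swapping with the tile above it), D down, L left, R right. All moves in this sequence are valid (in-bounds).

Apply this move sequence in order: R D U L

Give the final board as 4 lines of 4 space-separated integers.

Answer:  5  0 11  7
 3  9 12 15
13  8  1  6
10 14  2  4

Derivation:
After move 1 (R):
 5 11  0  7
 3  9 12 15
13  8  1  6
10 14  2  4

After move 2 (D):
 5 11 12  7
 3  9  0 15
13  8  1  6
10 14  2  4

After move 3 (U):
 5 11  0  7
 3  9 12 15
13  8  1  6
10 14  2  4

After move 4 (L):
 5  0 11  7
 3  9 12 15
13  8  1  6
10 14  2  4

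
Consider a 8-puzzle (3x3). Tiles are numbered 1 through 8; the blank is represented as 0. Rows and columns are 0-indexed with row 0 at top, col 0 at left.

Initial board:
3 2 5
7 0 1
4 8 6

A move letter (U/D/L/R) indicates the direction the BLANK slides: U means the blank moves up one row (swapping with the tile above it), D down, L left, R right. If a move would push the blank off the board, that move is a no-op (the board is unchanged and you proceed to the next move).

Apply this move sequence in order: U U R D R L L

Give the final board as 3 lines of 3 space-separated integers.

After move 1 (U):
3 0 5
7 2 1
4 8 6

After move 2 (U):
3 0 5
7 2 1
4 8 6

After move 3 (R):
3 5 0
7 2 1
4 8 6

After move 4 (D):
3 5 1
7 2 0
4 8 6

After move 5 (R):
3 5 1
7 2 0
4 8 6

After move 6 (L):
3 5 1
7 0 2
4 8 6

After move 7 (L):
3 5 1
0 7 2
4 8 6

Answer: 3 5 1
0 7 2
4 8 6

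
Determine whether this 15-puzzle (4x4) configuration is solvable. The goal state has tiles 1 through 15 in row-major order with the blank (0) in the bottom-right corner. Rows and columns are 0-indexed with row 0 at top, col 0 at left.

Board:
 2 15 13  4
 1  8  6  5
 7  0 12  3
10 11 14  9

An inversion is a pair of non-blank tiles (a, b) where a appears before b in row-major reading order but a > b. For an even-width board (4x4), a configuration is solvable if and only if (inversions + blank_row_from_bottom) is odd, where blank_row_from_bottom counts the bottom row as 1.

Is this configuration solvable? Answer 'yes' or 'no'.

Inversions: 42
Blank is in row 2 (0-indexed from top), which is row 2 counting from the bottom (bottom = 1).
42 + 2 = 44, which is even, so the puzzle is not solvable.

Answer: no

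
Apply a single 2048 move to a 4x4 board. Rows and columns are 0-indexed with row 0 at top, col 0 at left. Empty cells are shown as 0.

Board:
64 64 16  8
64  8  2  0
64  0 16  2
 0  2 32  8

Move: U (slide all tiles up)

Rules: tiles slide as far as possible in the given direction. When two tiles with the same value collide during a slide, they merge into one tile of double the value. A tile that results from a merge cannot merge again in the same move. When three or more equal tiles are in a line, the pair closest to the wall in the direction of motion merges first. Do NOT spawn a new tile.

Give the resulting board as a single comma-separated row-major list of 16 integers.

Answer: 128, 64, 16, 8, 64, 8, 2, 2, 0, 2, 16, 8, 0, 0, 32, 0

Derivation:
Slide up:
col 0: [64, 64, 64, 0] -> [128, 64, 0, 0]
col 1: [64, 8, 0, 2] -> [64, 8, 2, 0]
col 2: [16, 2, 16, 32] -> [16, 2, 16, 32]
col 3: [8, 0, 2, 8] -> [8, 2, 8, 0]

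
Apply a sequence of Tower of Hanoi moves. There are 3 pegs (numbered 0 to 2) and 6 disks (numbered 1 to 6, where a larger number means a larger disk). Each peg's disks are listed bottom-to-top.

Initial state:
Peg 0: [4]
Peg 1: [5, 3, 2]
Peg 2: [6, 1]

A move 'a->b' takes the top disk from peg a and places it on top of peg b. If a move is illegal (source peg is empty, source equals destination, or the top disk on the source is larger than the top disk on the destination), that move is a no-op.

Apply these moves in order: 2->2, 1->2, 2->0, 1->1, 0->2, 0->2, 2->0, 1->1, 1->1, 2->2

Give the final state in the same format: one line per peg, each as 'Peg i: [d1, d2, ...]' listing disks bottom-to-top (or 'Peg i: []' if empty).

After move 1 (2->2):
Peg 0: [4]
Peg 1: [5, 3, 2]
Peg 2: [6, 1]

After move 2 (1->2):
Peg 0: [4]
Peg 1: [5, 3, 2]
Peg 2: [6, 1]

After move 3 (2->0):
Peg 0: [4, 1]
Peg 1: [5, 3, 2]
Peg 2: [6]

After move 4 (1->1):
Peg 0: [4, 1]
Peg 1: [5, 3, 2]
Peg 2: [6]

After move 5 (0->2):
Peg 0: [4]
Peg 1: [5, 3, 2]
Peg 2: [6, 1]

After move 6 (0->2):
Peg 0: [4]
Peg 1: [5, 3, 2]
Peg 2: [6, 1]

After move 7 (2->0):
Peg 0: [4, 1]
Peg 1: [5, 3, 2]
Peg 2: [6]

After move 8 (1->1):
Peg 0: [4, 1]
Peg 1: [5, 3, 2]
Peg 2: [6]

After move 9 (1->1):
Peg 0: [4, 1]
Peg 1: [5, 3, 2]
Peg 2: [6]

After move 10 (2->2):
Peg 0: [4, 1]
Peg 1: [5, 3, 2]
Peg 2: [6]

Answer: Peg 0: [4, 1]
Peg 1: [5, 3, 2]
Peg 2: [6]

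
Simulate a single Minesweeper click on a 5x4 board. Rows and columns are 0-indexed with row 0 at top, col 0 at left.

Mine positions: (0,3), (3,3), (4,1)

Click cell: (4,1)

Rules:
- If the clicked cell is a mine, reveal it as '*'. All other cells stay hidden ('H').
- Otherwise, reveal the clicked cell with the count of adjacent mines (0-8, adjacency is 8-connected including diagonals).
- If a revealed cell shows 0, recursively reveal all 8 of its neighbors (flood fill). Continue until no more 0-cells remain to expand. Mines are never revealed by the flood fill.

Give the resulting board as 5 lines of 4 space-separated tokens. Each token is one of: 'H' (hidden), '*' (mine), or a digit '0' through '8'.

H H H H
H H H H
H H H H
H H H H
H * H H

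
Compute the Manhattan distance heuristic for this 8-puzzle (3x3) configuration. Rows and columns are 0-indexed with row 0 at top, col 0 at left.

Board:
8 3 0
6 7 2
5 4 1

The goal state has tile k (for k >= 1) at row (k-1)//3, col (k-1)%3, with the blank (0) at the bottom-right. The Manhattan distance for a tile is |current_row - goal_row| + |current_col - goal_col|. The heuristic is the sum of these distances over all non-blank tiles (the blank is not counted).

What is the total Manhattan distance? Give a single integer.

Answer: 18

Derivation:
Tile 8: at (0,0), goal (2,1), distance |0-2|+|0-1| = 3
Tile 3: at (0,1), goal (0,2), distance |0-0|+|1-2| = 1
Tile 6: at (1,0), goal (1,2), distance |1-1|+|0-2| = 2
Tile 7: at (1,1), goal (2,0), distance |1-2|+|1-0| = 2
Tile 2: at (1,2), goal (0,1), distance |1-0|+|2-1| = 2
Tile 5: at (2,0), goal (1,1), distance |2-1|+|0-1| = 2
Tile 4: at (2,1), goal (1,0), distance |2-1|+|1-0| = 2
Tile 1: at (2,2), goal (0,0), distance |2-0|+|2-0| = 4
Sum: 3 + 1 + 2 + 2 + 2 + 2 + 2 + 4 = 18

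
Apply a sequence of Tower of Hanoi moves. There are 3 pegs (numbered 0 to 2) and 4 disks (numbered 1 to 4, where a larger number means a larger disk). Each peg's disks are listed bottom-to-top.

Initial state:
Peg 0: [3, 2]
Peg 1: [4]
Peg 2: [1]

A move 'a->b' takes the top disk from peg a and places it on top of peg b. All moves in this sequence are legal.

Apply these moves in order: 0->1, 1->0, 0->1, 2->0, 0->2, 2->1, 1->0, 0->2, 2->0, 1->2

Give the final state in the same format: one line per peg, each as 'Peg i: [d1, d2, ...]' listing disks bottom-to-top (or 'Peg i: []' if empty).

After move 1 (0->1):
Peg 0: [3]
Peg 1: [4, 2]
Peg 2: [1]

After move 2 (1->0):
Peg 0: [3, 2]
Peg 1: [4]
Peg 2: [1]

After move 3 (0->1):
Peg 0: [3]
Peg 1: [4, 2]
Peg 2: [1]

After move 4 (2->0):
Peg 0: [3, 1]
Peg 1: [4, 2]
Peg 2: []

After move 5 (0->2):
Peg 0: [3]
Peg 1: [4, 2]
Peg 2: [1]

After move 6 (2->1):
Peg 0: [3]
Peg 1: [4, 2, 1]
Peg 2: []

After move 7 (1->0):
Peg 0: [3, 1]
Peg 1: [4, 2]
Peg 2: []

After move 8 (0->2):
Peg 0: [3]
Peg 1: [4, 2]
Peg 2: [1]

After move 9 (2->0):
Peg 0: [3, 1]
Peg 1: [4, 2]
Peg 2: []

After move 10 (1->2):
Peg 0: [3, 1]
Peg 1: [4]
Peg 2: [2]

Answer: Peg 0: [3, 1]
Peg 1: [4]
Peg 2: [2]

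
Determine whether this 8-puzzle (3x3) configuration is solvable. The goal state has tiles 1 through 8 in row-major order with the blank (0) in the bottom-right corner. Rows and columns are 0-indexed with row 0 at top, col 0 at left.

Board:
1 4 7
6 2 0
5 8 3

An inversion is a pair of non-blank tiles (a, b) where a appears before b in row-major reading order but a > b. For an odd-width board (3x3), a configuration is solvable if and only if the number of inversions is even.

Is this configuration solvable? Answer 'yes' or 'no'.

Inversions (pairs i<j in row-major order where tile[i] > tile[j] > 0): 11
11 is odd, so the puzzle is not solvable.

Answer: no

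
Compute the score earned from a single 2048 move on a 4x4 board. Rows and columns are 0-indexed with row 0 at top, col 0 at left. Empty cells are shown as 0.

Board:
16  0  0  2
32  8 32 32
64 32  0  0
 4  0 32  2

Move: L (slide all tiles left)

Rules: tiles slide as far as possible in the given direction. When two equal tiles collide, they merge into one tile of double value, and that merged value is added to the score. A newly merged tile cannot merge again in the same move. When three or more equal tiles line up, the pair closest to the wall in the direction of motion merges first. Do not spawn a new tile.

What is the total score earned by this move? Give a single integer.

Answer: 64

Derivation:
Slide left:
row 0: [16, 0, 0, 2] -> [16, 2, 0, 0]  score +0 (running 0)
row 1: [32, 8, 32, 32] -> [32, 8, 64, 0]  score +64 (running 64)
row 2: [64, 32, 0, 0] -> [64, 32, 0, 0]  score +0 (running 64)
row 3: [4, 0, 32, 2] -> [4, 32, 2, 0]  score +0 (running 64)
Board after move:
16  2  0  0
32  8 64  0
64 32  0  0
 4 32  2  0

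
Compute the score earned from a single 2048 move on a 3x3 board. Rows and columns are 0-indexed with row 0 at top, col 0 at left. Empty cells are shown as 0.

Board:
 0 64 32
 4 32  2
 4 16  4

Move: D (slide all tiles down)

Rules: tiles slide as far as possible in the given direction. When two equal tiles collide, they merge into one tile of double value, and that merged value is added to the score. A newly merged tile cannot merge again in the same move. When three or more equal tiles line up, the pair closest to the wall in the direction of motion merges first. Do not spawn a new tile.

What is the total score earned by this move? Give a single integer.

Answer: 8

Derivation:
Slide down:
col 0: [0, 4, 4] -> [0, 0, 8]  score +8 (running 8)
col 1: [64, 32, 16] -> [64, 32, 16]  score +0 (running 8)
col 2: [32, 2, 4] -> [32, 2, 4]  score +0 (running 8)
Board after move:
 0 64 32
 0 32  2
 8 16  4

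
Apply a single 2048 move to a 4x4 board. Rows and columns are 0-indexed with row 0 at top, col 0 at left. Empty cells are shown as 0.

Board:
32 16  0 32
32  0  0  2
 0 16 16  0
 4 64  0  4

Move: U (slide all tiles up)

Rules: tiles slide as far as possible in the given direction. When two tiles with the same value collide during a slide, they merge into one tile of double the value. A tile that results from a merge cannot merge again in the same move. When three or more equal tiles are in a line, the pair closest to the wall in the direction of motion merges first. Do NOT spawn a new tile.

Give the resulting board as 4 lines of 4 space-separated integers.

Slide up:
col 0: [32, 32, 0, 4] -> [64, 4, 0, 0]
col 1: [16, 0, 16, 64] -> [32, 64, 0, 0]
col 2: [0, 0, 16, 0] -> [16, 0, 0, 0]
col 3: [32, 2, 0, 4] -> [32, 2, 4, 0]

Answer: 64 32 16 32
 4 64  0  2
 0  0  0  4
 0  0  0  0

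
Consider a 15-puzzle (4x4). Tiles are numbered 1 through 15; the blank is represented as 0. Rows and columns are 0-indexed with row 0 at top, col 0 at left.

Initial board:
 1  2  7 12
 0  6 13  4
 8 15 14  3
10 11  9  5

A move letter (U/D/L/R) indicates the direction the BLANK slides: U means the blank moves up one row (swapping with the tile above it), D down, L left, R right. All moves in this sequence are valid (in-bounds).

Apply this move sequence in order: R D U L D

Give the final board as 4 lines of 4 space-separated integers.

After move 1 (R):
 1  2  7 12
 6  0 13  4
 8 15 14  3
10 11  9  5

After move 2 (D):
 1  2  7 12
 6 15 13  4
 8  0 14  3
10 11  9  5

After move 3 (U):
 1  2  7 12
 6  0 13  4
 8 15 14  3
10 11  9  5

After move 4 (L):
 1  2  7 12
 0  6 13  4
 8 15 14  3
10 11  9  5

After move 5 (D):
 1  2  7 12
 8  6 13  4
 0 15 14  3
10 11  9  5

Answer:  1  2  7 12
 8  6 13  4
 0 15 14  3
10 11  9  5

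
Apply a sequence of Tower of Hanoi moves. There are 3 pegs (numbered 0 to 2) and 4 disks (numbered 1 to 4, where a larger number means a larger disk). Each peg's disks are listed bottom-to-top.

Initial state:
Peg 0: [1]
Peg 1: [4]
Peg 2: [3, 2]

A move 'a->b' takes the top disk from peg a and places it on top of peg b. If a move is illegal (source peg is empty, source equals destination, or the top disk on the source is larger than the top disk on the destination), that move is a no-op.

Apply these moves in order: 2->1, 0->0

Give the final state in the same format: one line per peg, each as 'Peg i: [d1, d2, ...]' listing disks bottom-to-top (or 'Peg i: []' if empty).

After move 1 (2->1):
Peg 0: [1]
Peg 1: [4, 2]
Peg 2: [3]

After move 2 (0->0):
Peg 0: [1]
Peg 1: [4, 2]
Peg 2: [3]

Answer: Peg 0: [1]
Peg 1: [4, 2]
Peg 2: [3]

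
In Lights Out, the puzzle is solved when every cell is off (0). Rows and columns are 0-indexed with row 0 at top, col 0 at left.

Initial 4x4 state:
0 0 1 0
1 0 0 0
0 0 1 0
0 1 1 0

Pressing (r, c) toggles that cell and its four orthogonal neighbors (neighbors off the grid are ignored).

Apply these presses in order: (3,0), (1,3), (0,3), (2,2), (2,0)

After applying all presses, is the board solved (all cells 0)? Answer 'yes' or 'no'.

Answer: yes

Derivation:
After press 1 at (3,0):
0 0 1 0
1 0 0 0
1 0 1 0
1 0 1 0

After press 2 at (1,3):
0 0 1 1
1 0 1 1
1 0 1 1
1 0 1 0

After press 3 at (0,3):
0 0 0 0
1 0 1 0
1 0 1 1
1 0 1 0

After press 4 at (2,2):
0 0 0 0
1 0 0 0
1 1 0 0
1 0 0 0

After press 5 at (2,0):
0 0 0 0
0 0 0 0
0 0 0 0
0 0 0 0

Lights still on: 0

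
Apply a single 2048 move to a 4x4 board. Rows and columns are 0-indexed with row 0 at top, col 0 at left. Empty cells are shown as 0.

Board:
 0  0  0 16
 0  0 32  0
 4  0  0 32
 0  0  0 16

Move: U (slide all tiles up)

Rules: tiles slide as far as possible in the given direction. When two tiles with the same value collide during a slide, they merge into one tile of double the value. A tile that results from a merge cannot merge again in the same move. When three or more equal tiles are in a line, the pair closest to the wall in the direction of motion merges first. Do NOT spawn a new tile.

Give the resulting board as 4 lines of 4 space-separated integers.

Slide up:
col 0: [0, 0, 4, 0] -> [4, 0, 0, 0]
col 1: [0, 0, 0, 0] -> [0, 0, 0, 0]
col 2: [0, 32, 0, 0] -> [32, 0, 0, 0]
col 3: [16, 0, 32, 16] -> [16, 32, 16, 0]

Answer:  4  0 32 16
 0  0  0 32
 0  0  0 16
 0  0  0  0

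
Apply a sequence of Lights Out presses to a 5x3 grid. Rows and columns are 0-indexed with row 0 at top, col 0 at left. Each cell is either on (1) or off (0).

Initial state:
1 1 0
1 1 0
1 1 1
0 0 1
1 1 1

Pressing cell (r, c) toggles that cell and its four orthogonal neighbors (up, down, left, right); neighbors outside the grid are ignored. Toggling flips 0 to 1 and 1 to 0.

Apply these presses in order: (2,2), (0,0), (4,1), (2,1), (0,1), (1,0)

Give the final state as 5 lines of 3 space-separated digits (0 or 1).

Answer: 0 1 1
1 0 1
1 1 1
0 0 0
0 0 0

Derivation:
After press 1 at (2,2):
1 1 0
1 1 1
1 0 0
0 0 0
1 1 1

After press 2 at (0,0):
0 0 0
0 1 1
1 0 0
0 0 0
1 1 1

After press 3 at (4,1):
0 0 0
0 1 1
1 0 0
0 1 0
0 0 0

After press 4 at (2,1):
0 0 0
0 0 1
0 1 1
0 0 0
0 0 0

After press 5 at (0,1):
1 1 1
0 1 1
0 1 1
0 0 0
0 0 0

After press 6 at (1,0):
0 1 1
1 0 1
1 1 1
0 0 0
0 0 0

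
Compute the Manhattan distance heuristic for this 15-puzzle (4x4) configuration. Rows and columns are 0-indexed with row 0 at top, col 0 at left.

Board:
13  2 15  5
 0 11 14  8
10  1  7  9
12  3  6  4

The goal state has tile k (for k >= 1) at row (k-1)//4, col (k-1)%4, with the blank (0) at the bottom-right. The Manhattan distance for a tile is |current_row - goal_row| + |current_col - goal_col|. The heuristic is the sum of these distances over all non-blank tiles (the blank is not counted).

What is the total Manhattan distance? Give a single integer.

Tile 13: at (0,0), goal (3,0), distance |0-3|+|0-0| = 3
Tile 2: at (0,1), goal (0,1), distance |0-0|+|1-1| = 0
Tile 15: at (0,2), goal (3,2), distance |0-3|+|2-2| = 3
Tile 5: at (0,3), goal (1,0), distance |0-1|+|3-0| = 4
Tile 11: at (1,1), goal (2,2), distance |1-2|+|1-2| = 2
Tile 14: at (1,2), goal (3,1), distance |1-3|+|2-1| = 3
Tile 8: at (1,3), goal (1,3), distance |1-1|+|3-3| = 0
Tile 10: at (2,0), goal (2,1), distance |2-2|+|0-1| = 1
Tile 1: at (2,1), goal (0,0), distance |2-0|+|1-0| = 3
Tile 7: at (2,2), goal (1,2), distance |2-1|+|2-2| = 1
Tile 9: at (2,3), goal (2,0), distance |2-2|+|3-0| = 3
Tile 12: at (3,0), goal (2,3), distance |3-2|+|0-3| = 4
Tile 3: at (3,1), goal (0,2), distance |3-0|+|1-2| = 4
Tile 6: at (3,2), goal (1,1), distance |3-1|+|2-1| = 3
Tile 4: at (3,3), goal (0,3), distance |3-0|+|3-3| = 3
Sum: 3 + 0 + 3 + 4 + 2 + 3 + 0 + 1 + 3 + 1 + 3 + 4 + 4 + 3 + 3 = 37

Answer: 37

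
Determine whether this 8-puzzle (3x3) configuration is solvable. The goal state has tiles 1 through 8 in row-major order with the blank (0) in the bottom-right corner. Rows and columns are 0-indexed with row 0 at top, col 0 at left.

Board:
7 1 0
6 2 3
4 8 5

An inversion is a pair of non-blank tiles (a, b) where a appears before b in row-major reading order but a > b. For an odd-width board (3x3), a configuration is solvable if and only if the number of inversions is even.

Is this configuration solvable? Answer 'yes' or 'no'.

Answer: no

Derivation:
Inversions (pairs i<j in row-major order where tile[i] > tile[j] > 0): 11
11 is odd, so the puzzle is not solvable.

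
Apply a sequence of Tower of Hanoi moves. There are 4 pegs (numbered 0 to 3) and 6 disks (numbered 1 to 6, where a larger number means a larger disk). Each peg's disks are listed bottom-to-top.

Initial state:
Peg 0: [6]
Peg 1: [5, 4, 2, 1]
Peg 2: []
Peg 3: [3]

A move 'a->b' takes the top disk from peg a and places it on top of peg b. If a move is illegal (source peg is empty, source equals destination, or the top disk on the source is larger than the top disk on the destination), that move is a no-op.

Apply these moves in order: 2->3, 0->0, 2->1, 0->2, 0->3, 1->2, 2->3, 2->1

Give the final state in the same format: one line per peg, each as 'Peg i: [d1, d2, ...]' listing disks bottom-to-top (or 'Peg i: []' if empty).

After move 1 (2->3):
Peg 0: [6]
Peg 1: [5, 4, 2, 1]
Peg 2: []
Peg 3: [3]

After move 2 (0->0):
Peg 0: [6]
Peg 1: [5, 4, 2, 1]
Peg 2: []
Peg 3: [3]

After move 3 (2->1):
Peg 0: [6]
Peg 1: [5, 4, 2, 1]
Peg 2: []
Peg 3: [3]

After move 4 (0->2):
Peg 0: []
Peg 1: [5, 4, 2, 1]
Peg 2: [6]
Peg 3: [3]

After move 5 (0->3):
Peg 0: []
Peg 1: [5, 4, 2, 1]
Peg 2: [6]
Peg 3: [3]

After move 6 (1->2):
Peg 0: []
Peg 1: [5, 4, 2]
Peg 2: [6, 1]
Peg 3: [3]

After move 7 (2->3):
Peg 0: []
Peg 1: [5, 4, 2]
Peg 2: [6]
Peg 3: [3, 1]

After move 8 (2->1):
Peg 0: []
Peg 1: [5, 4, 2]
Peg 2: [6]
Peg 3: [3, 1]

Answer: Peg 0: []
Peg 1: [5, 4, 2]
Peg 2: [6]
Peg 3: [3, 1]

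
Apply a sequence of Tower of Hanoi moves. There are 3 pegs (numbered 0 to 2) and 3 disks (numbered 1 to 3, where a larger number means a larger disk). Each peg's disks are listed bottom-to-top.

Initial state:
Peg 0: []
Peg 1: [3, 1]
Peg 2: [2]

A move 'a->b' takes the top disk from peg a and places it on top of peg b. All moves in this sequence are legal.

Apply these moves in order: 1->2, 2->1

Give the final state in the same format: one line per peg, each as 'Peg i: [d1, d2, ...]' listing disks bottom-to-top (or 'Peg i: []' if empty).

Answer: Peg 0: []
Peg 1: [3, 1]
Peg 2: [2]

Derivation:
After move 1 (1->2):
Peg 0: []
Peg 1: [3]
Peg 2: [2, 1]

After move 2 (2->1):
Peg 0: []
Peg 1: [3, 1]
Peg 2: [2]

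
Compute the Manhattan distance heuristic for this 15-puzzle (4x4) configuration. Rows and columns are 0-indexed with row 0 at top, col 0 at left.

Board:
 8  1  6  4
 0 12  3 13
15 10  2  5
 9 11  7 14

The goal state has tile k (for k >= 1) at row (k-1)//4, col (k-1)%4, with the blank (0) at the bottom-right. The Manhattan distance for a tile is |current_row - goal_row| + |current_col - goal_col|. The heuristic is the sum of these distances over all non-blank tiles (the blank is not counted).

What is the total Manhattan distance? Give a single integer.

Tile 8: (0,0)->(1,3) = 4
Tile 1: (0,1)->(0,0) = 1
Tile 6: (0,2)->(1,1) = 2
Tile 4: (0,3)->(0,3) = 0
Tile 12: (1,1)->(2,3) = 3
Tile 3: (1,2)->(0,2) = 1
Tile 13: (1,3)->(3,0) = 5
Tile 15: (2,0)->(3,2) = 3
Tile 10: (2,1)->(2,1) = 0
Tile 2: (2,2)->(0,1) = 3
Tile 5: (2,3)->(1,0) = 4
Tile 9: (3,0)->(2,0) = 1
Tile 11: (3,1)->(2,2) = 2
Tile 7: (3,2)->(1,2) = 2
Tile 14: (3,3)->(3,1) = 2
Sum: 4 + 1 + 2 + 0 + 3 + 1 + 5 + 3 + 0 + 3 + 4 + 1 + 2 + 2 + 2 = 33

Answer: 33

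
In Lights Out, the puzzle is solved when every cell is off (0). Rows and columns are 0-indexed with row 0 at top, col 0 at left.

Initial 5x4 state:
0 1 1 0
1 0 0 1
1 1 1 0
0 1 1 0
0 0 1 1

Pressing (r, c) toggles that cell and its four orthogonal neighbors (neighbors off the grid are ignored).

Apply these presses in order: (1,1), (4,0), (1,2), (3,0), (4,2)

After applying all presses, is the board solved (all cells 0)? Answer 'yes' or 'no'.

Answer: yes

Derivation:
After press 1 at (1,1):
0 0 1 0
0 1 1 1
1 0 1 0
0 1 1 0
0 0 1 1

After press 2 at (4,0):
0 0 1 0
0 1 1 1
1 0 1 0
1 1 1 0
1 1 1 1

After press 3 at (1,2):
0 0 0 0
0 0 0 0
1 0 0 0
1 1 1 0
1 1 1 1

After press 4 at (3,0):
0 0 0 0
0 0 0 0
0 0 0 0
0 0 1 0
0 1 1 1

After press 5 at (4,2):
0 0 0 0
0 0 0 0
0 0 0 0
0 0 0 0
0 0 0 0

Lights still on: 0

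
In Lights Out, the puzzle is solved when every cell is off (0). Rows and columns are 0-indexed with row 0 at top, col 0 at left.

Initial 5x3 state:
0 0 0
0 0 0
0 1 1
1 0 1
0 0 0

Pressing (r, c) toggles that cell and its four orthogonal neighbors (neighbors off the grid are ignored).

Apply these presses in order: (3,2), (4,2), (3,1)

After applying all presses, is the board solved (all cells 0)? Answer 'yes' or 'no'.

After press 1 at (3,2):
0 0 0
0 0 0
0 1 0
1 1 0
0 0 1

After press 2 at (4,2):
0 0 0
0 0 0
0 1 0
1 1 1
0 1 0

After press 3 at (3,1):
0 0 0
0 0 0
0 0 0
0 0 0
0 0 0

Lights still on: 0

Answer: yes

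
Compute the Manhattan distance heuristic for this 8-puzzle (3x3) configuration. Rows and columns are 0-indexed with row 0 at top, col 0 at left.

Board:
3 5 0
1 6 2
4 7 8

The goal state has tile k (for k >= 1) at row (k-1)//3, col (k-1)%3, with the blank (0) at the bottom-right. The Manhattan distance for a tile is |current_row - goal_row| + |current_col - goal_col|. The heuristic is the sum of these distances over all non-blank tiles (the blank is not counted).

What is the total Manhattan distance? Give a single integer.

Tile 3: (0,0)->(0,2) = 2
Tile 5: (0,1)->(1,1) = 1
Tile 1: (1,0)->(0,0) = 1
Tile 6: (1,1)->(1,2) = 1
Tile 2: (1,2)->(0,1) = 2
Tile 4: (2,0)->(1,0) = 1
Tile 7: (2,1)->(2,0) = 1
Tile 8: (2,2)->(2,1) = 1
Sum: 2 + 1 + 1 + 1 + 2 + 1 + 1 + 1 = 10

Answer: 10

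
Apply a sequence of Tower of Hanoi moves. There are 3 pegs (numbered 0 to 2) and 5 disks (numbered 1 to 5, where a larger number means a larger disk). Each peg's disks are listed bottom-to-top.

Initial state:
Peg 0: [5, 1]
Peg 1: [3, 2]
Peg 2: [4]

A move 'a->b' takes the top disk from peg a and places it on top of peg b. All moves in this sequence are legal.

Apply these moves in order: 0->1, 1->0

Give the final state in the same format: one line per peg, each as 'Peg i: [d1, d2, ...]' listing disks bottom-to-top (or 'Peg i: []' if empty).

Answer: Peg 0: [5, 1]
Peg 1: [3, 2]
Peg 2: [4]

Derivation:
After move 1 (0->1):
Peg 0: [5]
Peg 1: [3, 2, 1]
Peg 2: [4]

After move 2 (1->0):
Peg 0: [5, 1]
Peg 1: [3, 2]
Peg 2: [4]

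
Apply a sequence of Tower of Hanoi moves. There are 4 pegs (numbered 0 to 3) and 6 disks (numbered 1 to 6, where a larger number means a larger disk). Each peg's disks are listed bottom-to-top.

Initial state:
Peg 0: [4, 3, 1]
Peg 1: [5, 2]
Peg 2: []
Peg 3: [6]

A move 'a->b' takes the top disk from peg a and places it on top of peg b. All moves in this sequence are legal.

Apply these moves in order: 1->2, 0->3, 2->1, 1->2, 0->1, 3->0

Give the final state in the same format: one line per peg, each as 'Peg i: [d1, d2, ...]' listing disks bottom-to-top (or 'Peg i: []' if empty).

Answer: Peg 0: [4, 1]
Peg 1: [5, 3]
Peg 2: [2]
Peg 3: [6]

Derivation:
After move 1 (1->2):
Peg 0: [4, 3, 1]
Peg 1: [5]
Peg 2: [2]
Peg 3: [6]

After move 2 (0->3):
Peg 0: [4, 3]
Peg 1: [5]
Peg 2: [2]
Peg 3: [6, 1]

After move 3 (2->1):
Peg 0: [4, 3]
Peg 1: [5, 2]
Peg 2: []
Peg 3: [6, 1]

After move 4 (1->2):
Peg 0: [4, 3]
Peg 1: [5]
Peg 2: [2]
Peg 3: [6, 1]

After move 5 (0->1):
Peg 0: [4]
Peg 1: [5, 3]
Peg 2: [2]
Peg 3: [6, 1]

After move 6 (3->0):
Peg 0: [4, 1]
Peg 1: [5, 3]
Peg 2: [2]
Peg 3: [6]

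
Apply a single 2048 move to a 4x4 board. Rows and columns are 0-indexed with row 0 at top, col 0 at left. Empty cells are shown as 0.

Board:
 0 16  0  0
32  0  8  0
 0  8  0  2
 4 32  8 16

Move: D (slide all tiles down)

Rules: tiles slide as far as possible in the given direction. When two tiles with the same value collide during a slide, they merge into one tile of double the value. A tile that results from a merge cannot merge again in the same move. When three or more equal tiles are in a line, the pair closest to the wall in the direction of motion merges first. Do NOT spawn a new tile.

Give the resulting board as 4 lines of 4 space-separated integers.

Answer:  0  0  0  0
 0 16  0  0
32  8  0  2
 4 32 16 16

Derivation:
Slide down:
col 0: [0, 32, 0, 4] -> [0, 0, 32, 4]
col 1: [16, 0, 8, 32] -> [0, 16, 8, 32]
col 2: [0, 8, 0, 8] -> [0, 0, 0, 16]
col 3: [0, 0, 2, 16] -> [0, 0, 2, 16]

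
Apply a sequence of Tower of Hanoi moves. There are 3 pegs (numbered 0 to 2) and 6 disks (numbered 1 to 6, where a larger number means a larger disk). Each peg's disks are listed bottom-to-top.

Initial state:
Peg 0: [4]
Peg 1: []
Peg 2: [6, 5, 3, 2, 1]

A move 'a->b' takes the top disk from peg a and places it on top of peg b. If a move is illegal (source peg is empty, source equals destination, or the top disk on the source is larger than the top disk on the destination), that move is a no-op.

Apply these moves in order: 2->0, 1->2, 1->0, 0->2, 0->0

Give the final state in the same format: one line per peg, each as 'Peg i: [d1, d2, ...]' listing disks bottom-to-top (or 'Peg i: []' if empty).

Answer: Peg 0: [4]
Peg 1: []
Peg 2: [6, 5, 3, 2, 1]

Derivation:
After move 1 (2->0):
Peg 0: [4, 1]
Peg 1: []
Peg 2: [6, 5, 3, 2]

After move 2 (1->2):
Peg 0: [4, 1]
Peg 1: []
Peg 2: [6, 5, 3, 2]

After move 3 (1->0):
Peg 0: [4, 1]
Peg 1: []
Peg 2: [6, 5, 3, 2]

After move 4 (0->2):
Peg 0: [4]
Peg 1: []
Peg 2: [6, 5, 3, 2, 1]

After move 5 (0->0):
Peg 0: [4]
Peg 1: []
Peg 2: [6, 5, 3, 2, 1]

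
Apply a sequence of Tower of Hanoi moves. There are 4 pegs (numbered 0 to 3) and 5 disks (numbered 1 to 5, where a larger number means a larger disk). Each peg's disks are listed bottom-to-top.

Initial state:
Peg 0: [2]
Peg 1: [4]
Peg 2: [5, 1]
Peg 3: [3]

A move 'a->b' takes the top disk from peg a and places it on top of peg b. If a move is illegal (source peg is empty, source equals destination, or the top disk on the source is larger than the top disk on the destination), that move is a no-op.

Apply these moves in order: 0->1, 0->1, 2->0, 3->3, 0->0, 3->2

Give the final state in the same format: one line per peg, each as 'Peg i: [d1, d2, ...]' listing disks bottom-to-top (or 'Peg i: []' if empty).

Answer: Peg 0: [1]
Peg 1: [4, 2]
Peg 2: [5, 3]
Peg 3: []

Derivation:
After move 1 (0->1):
Peg 0: []
Peg 1: [4, 2]
Peg 2: [5, 1]
Peg 3: [3]

After move 2 (0->1):
Peg 0: []
Peg 1: [4, 2]
Peg 2: [5, 1]
Peg 3: [3]

After move 3 (2->0):
Peg 0: [1]
Peg 1: [4, 2]
Peg 2: [5]
Peg 3: [3]

After move 4 (3->3):
Peg 0: [1]
Peg 1: [4, 2]
Peg 2: [5]
Peg 3: [3]

After move 5 (0->0):
Peg 0: [1]
Peg 1: [4, 2]
Peg 2: [5]
Peg 3: [3]

After move 6 (3->2):
Peg 0: [1]
Peg 1: [4, 2]
Peg 2: [5, 3]
Peg 3: []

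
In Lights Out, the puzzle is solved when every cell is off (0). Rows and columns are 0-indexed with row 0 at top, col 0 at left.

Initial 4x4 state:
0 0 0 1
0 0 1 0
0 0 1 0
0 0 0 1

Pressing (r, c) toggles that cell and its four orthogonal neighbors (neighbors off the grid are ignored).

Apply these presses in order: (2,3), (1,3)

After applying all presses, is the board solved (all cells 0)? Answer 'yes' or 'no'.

After press 1 at (2,3):
0 0 0 1
0 0 1 1
0 0 0 1
0 0 0 0

After press 2 at (1,3):
0 0 0 0
0 0 0 0
0 0 0 0
0 0 0 0

Lights still on: 0

Answer: yes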